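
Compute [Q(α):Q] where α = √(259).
[Q(α):Q] = 2

[Q(α):Q] equals the degree of the minimal polynomial of α. Here α^2 = 259 and x^2 - 259 is irreducible (d = 259 is squarefree, ≠ 1, hence not a square), so deg(m_α) = 2. Thus [Q(α):Q] = 2.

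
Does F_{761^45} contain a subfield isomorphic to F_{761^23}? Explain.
No: F_{761^23} is not a subfield of F_{761^45}

F_{p^m} embeds in F_{p^n} iff m | n. Here 23 ∤ 45 (since 45 = 1·23 + 22 with remainder 22 ≠ 0), so F_{761^23} is not a subfield of F_{761^45}. Equivalently: if it were, the tower law would give 23 = [F_{761^23}:F_761] dividing [F_{761^45}:F_761] = 45, contradiction.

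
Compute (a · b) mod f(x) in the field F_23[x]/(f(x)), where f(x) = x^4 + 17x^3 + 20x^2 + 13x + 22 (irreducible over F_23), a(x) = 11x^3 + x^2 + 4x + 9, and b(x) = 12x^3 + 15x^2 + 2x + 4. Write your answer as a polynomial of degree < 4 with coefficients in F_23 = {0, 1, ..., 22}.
a · b ≡ 6x^3 + 12x^2 + 13x + 6 (mod f(x))

Multiply in F_23[x]: a(x)·b(x) = (11x^3 + x^2 + 4x + 9)·(12x^3 + 15x^2 + 2x + 4) = 17x^6 + 16x^5 + 16x^4 + 7x^3 + 9x^2 + 11x + 13. This has degree ≥ 4, so divide by f(x) over F_23: 17x^6 + 16x^5 + 16x^4 + 7x^3 + 9x^2 + 11x + 13 = (17x^2 + 3x + 16)·(x^4 + 17x^3 + 20x^2 + 13x + 22) + (6x^3 + 12x^2 + 13x + 6). Hence a·b ≡ 6x^3 + 12x^2 + 13x + 6 (mod f). (F_23[x]/(f) is a field with 23^4 = 279841 elements since f is irreducible of degree 4.)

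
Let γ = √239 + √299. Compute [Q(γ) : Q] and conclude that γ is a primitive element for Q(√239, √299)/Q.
[Q(γ) : Q] = 4 (equivalently, Q(γ) = Q(√239, √299))

Obviously Q(γ) ⊆ Q(√239, √299), and [Q(√239, √299):Q] = 4 (since 239, 299 are distinct squarefree integers > 1 with 71461 not a perfect square). To show equality we compute the minimal polynomial of γ. From γ = √239 + √299: γ^2 = 239 + 2√(71461) + 299 = 538 + 2√(71461), so γ^2 - 538 = 2√(71461); squaring, (γ^2 - 538)^2 = 4·71461, i.e. γ^4 - 1076γ^2 + 289444 - 285844 = 0, i.e. γ^4 - 1076γ^2 + 3600 = 0. So γ is a root of x^4 - 1076x^2 + 3600. This polynomial is irreducible over Q: it has no rational root (each ±√239 ± √299 is irrational), and any factorization into two quadratics over Q would force √(71461) ∈ Q (pairing opposite roots) or √239, √299 ∈ Q (other pairings), all impossible. Hence [Q(γ):Q] = 4 = [Q(√239, √299):Q], so Q(γ) = Q(√239, √299).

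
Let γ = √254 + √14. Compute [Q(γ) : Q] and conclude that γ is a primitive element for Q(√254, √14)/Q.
[Q(γ) : Q] = 4 (equivalently, Q(γ) = Q(√254, √14))

Obviously Q(γ) ⊆ Q(√254, √14), and [Q(√254, √14):Q] = 4 (since 254, 14 are distinct squarefree integers > 1 with 3556 not a perfect square). To show equality we compute the minimal polynomial of γ. From γ = √254 + √14: γ^2 = 254 + 2√(3556) + 14 = 268 + 2√(3556), so γ^2 - 268 = 2√(3556); squaring, (γ^2 - 268)^2 = 4·3556, i.e. γ^4 - 536γ^2 + 71824 - 14224 = 0, i.e. γ^4 - 536γ^2 + 57600 = 0. So γ is a root of x^4 - 536x^2 + 57600. This polynomial is irreducible over Q: it has no rational root (each ±√254 ± √14 is irrational), and any factorization into two quadratics over Q would force √(3556) ∈ Q (pairing opposite roots) or √254, √14 ∈ Q (other pairings), all impossible. Hence [Q(γ):Q] = 4 = [Q(√254, √14):Q], so Q(γ) = Q(√254, √14).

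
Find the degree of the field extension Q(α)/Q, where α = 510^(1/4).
[Q(α):Q] = 4

α is a root of x^4 - 510. By Eisenstein's criterion at the prime p = 2 (which divides the constant term 510 but p^2 = 4 does not, since 510 is squarefree), x^4 - 510 is irreducible over Q. Hence [Q(α):Q] = 4.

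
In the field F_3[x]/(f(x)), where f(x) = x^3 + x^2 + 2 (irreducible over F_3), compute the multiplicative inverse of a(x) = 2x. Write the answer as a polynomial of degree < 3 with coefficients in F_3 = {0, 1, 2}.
a(x)^(-1) ≡ 2x^2 + 2x (mod f(x))

Since f is irreducible over F_3, F_3[x]/(f) is a field and a(x) ≠ 0 has an inverse. Apply the extended Euclidean algorithm to f(x) and a(x) in F_3[x]: f(x) = (2x^2 + 2x)·a(x) + (2). The last nonzero remainder is the constant 2 = gcd(f, a) in F_3. Back-substituting through the division chain expresses 2 = s(x)·a(x) + t(x)·f(x) with s(x) ≡ x^2 + x (mod f), so (x^2 + x)·a(x) ≡ 2 (mod f). Multiplying by 2^(-1) ≡ 2 in F_3 gives a(x)^(-1) ≡ 2·(x^2 + x) ≡ 2x^2 + 2x (mod f). Check: (2x)·(2x^2 + 2x) = x^3 + x^2 ≡ 1 (mod x^3 + x^2 + 2).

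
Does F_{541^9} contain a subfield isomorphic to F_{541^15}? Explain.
No: F_{541^15} is not a subfield of F_{541^9}

F_{p^m} embeds in F_{p^n} iff m | n. Here 15 ∤ 9 (since 9 = 0·15 + 9 with remainder 9 ≠ 0), so F_{541^15} is not a subfield of F_{541^9}. Equivalently: if it were, the tower law would give 15 = [F_{541^15}:F_541] dividing [F_{541^9}:F_541] = 9, contradiction.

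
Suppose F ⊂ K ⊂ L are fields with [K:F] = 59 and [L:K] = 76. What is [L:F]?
[L:F] = 4484

The tower law says that for any tower of field extensions F ⊂ K ⊂ L with finite degrees, [L:F] = [L:K] · [K:F]. Here this gives [L:F] = 76 · 59 = 4484.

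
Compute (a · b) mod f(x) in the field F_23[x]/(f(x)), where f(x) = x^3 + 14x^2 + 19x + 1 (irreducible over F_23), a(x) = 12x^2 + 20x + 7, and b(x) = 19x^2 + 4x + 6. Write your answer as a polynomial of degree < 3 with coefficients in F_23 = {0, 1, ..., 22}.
a · b ≡ 11x^2 + 19x (mod f(x))

Multiply in F_23[x]: a(x)·b(x) = (12x^2 + 20x + 7)·(19x^2 + 4x + 6) = 21x^4 + 14x^3 + 9x^2 + 10x + 19. This has degree ≥ 3, so divide by f(x) over F_23: 21x^4 + 14x^3 + 9x^2 + 10x + 19 = (21x + 19)·(x^3 + 14x^2 + 19x + 1) + (11x^2 + 19x). Hence a·b ≡ 11x^2 + 19x (mod f). (F_23[x]/(f) is a field with 23^3 = 12167 elements since f is irreducible of degree 3.)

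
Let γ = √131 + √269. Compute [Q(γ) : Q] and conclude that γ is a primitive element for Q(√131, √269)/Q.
[Q(γ) : Q] = 4 (equivalently, Q(γ) = Q(√131, √269))

Obviously Q(γ) ⊆ Q(√131, √269), and [Q(√131, √269):Q] = 4 (since 131, 269 are distinct squarefree integers > 1 with 35239 not a perfect square). To show equality we compute the minimal polynomial of γ. From γ = √131 + √269: γ^2 = 131 + 2√(35239) + 269 = 400 + 2√(35239), so γ^2 - 400 = 2√(35239); squaring, (γ^2 - 400)^2 = 4·35239, i.e. γ^4 - 800γ^2 + 160000 - 140956 = 0, i.e. γ^4 - 800γ^2 + 19044 = 0. So γ is a root of x^4 - 800x^2 + 19044. This polynomial is irreducible over Q: it has no rational root (each ±√131 ± √269 is irrational), and any factorization into two quadratics over Q would force √(35239) ∈ Q (pairing opposite roots) or √131, √269 ∈ Q (other pairings), all impossible. Hence [Q(γ):Q] = 4 = [Q(√131, √269):Q], so Q(γ) = Q(√131, √269).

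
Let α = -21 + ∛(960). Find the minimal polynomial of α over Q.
m_α(x) = x^3 + 63x^2 + 1323x + 8301

Set β = α + 21 = ∛(960), so β^3 = 960. Then (α + 21)^3 - 960 = 0, i.e. α is a root of g(x) = (x + 21)^3 - 960 = x^3 + 63x^2 + 1323x + 8301. Since g(x) = h(x + 21) where h(x) = x^3 - 960, and h is irreducible over Q (because 960 is not a perfect cube, so h has no rational root, and a monic cubic with no rational root is irreducible), g is also irreducible (irreducibility is preserved under the substitution x → x + 21). Hence m_α(x) = x^3 + 63x^2 + 1323x + 8301.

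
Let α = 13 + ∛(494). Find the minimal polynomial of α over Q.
m_α(x) = x^3 - 39x^2 + 507x - 2691

Set β = α - 13 = ∛(494), so β^3 = 494. Then (α - 13)^3 - 494 = 0, i.e. α is a root of g(x) = (x - 13)^3 - 494 = x^3 - 39x^2 + 507x - 2691. Since g(x) = h(x - 13) where h(x) = x^3 - 494, and h is irreducible over Q (because 494 is not a perfect cube, so h has no rational root, and a monic cubic with no rational root is irreducible), g is also irreducible (irreducibility is preserved under the substitution x → x - 13). Hence m_α(x) = x^3 - 39x^2 + 507x - 2691.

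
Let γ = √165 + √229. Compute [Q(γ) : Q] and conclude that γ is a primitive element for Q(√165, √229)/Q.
[Q(γ) : Q] = 4 (equivalently, Q(γ) = Q(√165, √229))

Obviously Q(γ) ⊆ Q(√165, √229), and [Q(√165, √229):Q] = 4 (since 165, 229 are distinct squarefree integers > 1 with 37785 not a perfect square). To show equality we compute the minimal polynomial of γ. From γ = √165 + √229: γ^2 = 165 + 2√(37785) + 229 = 394 + 2√(37785), so γ^2 - 394 = 2√(37785); squaring, (γ^2 - 394)^2 = 4·37785, i.e. γ^4 - 788γ^2 + 155236 - 151140 = 0, i.e. γ^4 - 788γ^2 + 4096 = 0. So γ is a root of x^4 - 788x^2 + 4096. This polynomial is irreducible over Q: it has no rational root (each ±√165 ± √229 is irrational), and any factorization into two quadratics over Q would force √(37785) ∈ Q (pairing opposite roots) or √165, √229 ∈ Q (other pairings), all impossible. Hence [Q(γ):Q] = 4 = [Q(√165, √229):Q], so Q(γ) = Q(√165, √229).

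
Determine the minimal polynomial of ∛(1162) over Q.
m_α(x) = x^3 - 1162

α satisfies α^3 = 1162, so x^3 - 1162 annihilates α. By the rational root test, a rational root p/q (in lowest terms) of x^3 - 1162 would satisfy p^3 = 1162 q^3, forcing q = 1 and p^3 = 1162; but 1162 is not a perfect cube, contradiction. A monic cubic over Q with no rational root is irreducible (any nontrivial factorization would include a linear factor). Hence x^3 - 1162 is the minimal polynomial of α, and in particular [Q(α):Q] = 3.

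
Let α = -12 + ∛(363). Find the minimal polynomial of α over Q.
m_α(x) = x^3 + 36x^2 + 432x + 1365

Set β = α + 12 = ∛(363), so β^3 = 363. Then (α + 12)^3 - 363 = 0, i.e. α is a root of g(x) = (x + 12)^3 - 363 = x^3 + 36x^2 + 432x + 1365. Since g(x) = h(x + 12) where h(x) = x^3 - 363, and h is irreducible over Q (because 363 is not a perfect cube, so h has no rational root, and a monic cubic with no rational root is irreducible), g is also irreducible (irreducibility is preserved under the substitution x → x + 12). Hence m_α(x) = x^3 + 36x^2 + 432x + 1365.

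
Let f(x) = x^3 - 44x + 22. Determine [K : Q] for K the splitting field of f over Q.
[K : Q] = 6

By the rational root test, any rational root of the monic integer polynomial f(x) = x^3 - 44x + 22 must be an integer dividing the constant term 22, i.e. one of ±{1, 2, 11, 22}. Evaluating: f(1) = -21, f(-1) = 65, f(2) = -58, f(-2) = 102, f(11) = 869, f(-11) = -825, f(22) = 9702, f(-22) = -9658; none is 0, so f has no rational root and is therefore irreducible over Q (a cubic with no linear factor over a field is irreducible). For an irreducible cubic, the Galois group is A_3 or S_3 according as the discriminant disc(f) = -4a^3 - 27b^2 = -4·(-44)^3 - 27·(22)^2 = 327668 is or is not a square in Q. Here disc(f) = 327668 is not a perfect square in Q, so the Galois group of f over Q is not contained in A_3 and must be all of S_3. The splitting field has degree |S_3| = 6 over Q, so [K : Q] = 6.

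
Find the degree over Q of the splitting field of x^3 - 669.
[K : Q] = 6

The roots of x^3 - 669 are ∛669, ω∛669, ω^2∛669 where ω = e^(2πi/3) is a primitive cube root of unity, so K = Q(∛669, ω). Now [Q(∛669):Q] = 3 (since 669 is not a perfect cube, x^3 - 669 is irreducible) and [Q(ω):Q] = 2. Both 2 and 3 divide [K:Q], and [K:Q] ≤ 3·2 = 6, so [K:Q] = 6. (Equivalently: Q(∛669) ⊂ R but ω ∉ R, so [K : Q(∛669)] = 2.)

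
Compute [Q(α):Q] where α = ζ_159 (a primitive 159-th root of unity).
[Q(α):Q] = 104

The minimal polynomial of ζ_159 over Q is the 159-th cyclotomic polynomial Φ_159(x), which is irreducible over Q and has degree φ(159) = 104. Hence [Q(α):Q] = φ(159) = 104.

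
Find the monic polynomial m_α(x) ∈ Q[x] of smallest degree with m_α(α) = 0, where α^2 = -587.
m_α(x) = x^2 + 587

α satisfies α^2 + 587 = 0, so x^2 + 587 annihilates α. Since d = -587 is squarefree and ≠ 1, it is not a perfect square in Q, so x^2 + 587 has no rational root and is therefore irreducible over Q (a degree-2 polynomial over a field is irreducible iff it has no root). Hence m_α(x) = x^2 + 587.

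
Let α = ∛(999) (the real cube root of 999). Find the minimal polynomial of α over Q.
m_α(x) = x^3 - 999

α satisfies α^3 = 999, so x^3 - 999 annihilates α. By the rational root test, a rational root p/q (in lowest terms) of x^3 - 999 would satisfy p^3 = 999 q^3, forcing q = 1 and p^3 = 999; but 999 is not a perfect cube, contradiction. A monic cubic over Q with no rational root is irreducible (any nontrivial factorization would include a linear factor). Hence x^3 - 999 is the minimal polynomial of α, and in particular [Q(α):Q] = 3.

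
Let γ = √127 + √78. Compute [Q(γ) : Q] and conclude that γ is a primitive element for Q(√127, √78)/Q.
[Q(γ) : Q] = 4 (equivalently, Q(γ) = Q(√127, √78))

Obviously Q(γ) ⊆ Q(√127, √78), and [Q(√127, √78):Q] = 4 (since 127, 78 are distinct squarefree integers > 1 with 9906 not a perfect square). To show equality we compute the minimal polynomial of γ. From γ = √127 + √78: γ^2 = 127 + 2√(9906) + 78 = 205 + 2√(9906), so γ^2 - 205 = 2√(9906); squaring, (γ^2 - 205)^2 = 4·9906, i.e. γ^4 - 410γ^2 + 42025 - 39624 = 0, i.e. γ^4 - 410γ^2 + 2401 = 0. So γ is a root of x^4 - 410x^2 + 2401. This polynomial is irreducible over Q: it has no rational root (each ±√127 ± √78 is irrational), and any factorization into two quadratics over Q would force √(9906) ∈ Q (pairing opposite roots) or √127, √78 ∈ Q (other pairings), all impossible. Hence [Q(γ):Q] = 4 = [Q(√127, √78):Q], so Q(γ) = Q(√127, √78).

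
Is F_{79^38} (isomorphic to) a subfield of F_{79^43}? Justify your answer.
No: F_{79^38} is not a subfield of F_{79^43}

F_{p^m} embeds in F_{p^n} iff m | n. Here 38 ∤ 43 (since 43 = 1·38 + 5 with remainder 5 ≠ 0), so F_{79^38} is not a subfield of F_{79^43}. Equivalently: if it were, the tower law would give 38 = [F_{79^38}:F_79] dividing [F_{79^43}:F_79] = 43, contradiction.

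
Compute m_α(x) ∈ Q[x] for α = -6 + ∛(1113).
m_α(x) = x^3 + 18x^2 + 108x - 897

Set β = α + 6 = ∛(1113), so β^3 = 1113. Then (α + 6)^3 - 1113 = 0, i.e. α is a root of g(x) = (x + 6)^3 - 1113 = x^3 + 18x^2 + 108x - 897. Since g(x) = h(x + 6) where h(x) = x^3 - 1113, and h is irreducible over Q (because 1113 is not a perfect cube, so h has no rational root, and a monic cubic with no rational root is irreducible), g is also irreducible (irreducibility is preserved under the substitution x → x + 6). Hence m_α(x) = x^3 + 18x^2 + 108x - 897.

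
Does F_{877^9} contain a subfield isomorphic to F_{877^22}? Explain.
No: F_{877^22} is not a subfield of F_{877^9}

F_{p^m} embeds in F_{p^n} iff m | n. Here 22 ∤ 9 (since 9 = 0·22 + 9 with remainder 9 ≠ 0), so F_{877^22} is not a subfield of F_{877^9}. Equivalently: if it were, the tower law would give 22 = [F_{877^22}:F_877] dividing [F_{877^9}:F_877] = 9, contradiction.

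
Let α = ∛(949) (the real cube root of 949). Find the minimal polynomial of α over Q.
m_α(x) = x^3 - 949

α satisfies α^3 = 949, so x^3 - 949 annihilates α. By the rational root test, a rational root p/q (in lowest terms) of x^3 - 949 would satisfy p^3 = 949 q^3, forcing q = 1 and p^3 = 949; but 949 is not a perfect cube, contradiction. A monic cubic over Q with no rational root is irreducible (any nontrivial factorization would include a linear factor). Hence x^3 - 949 is the minimal polynomial of α, and in particular [Q(α):Q] = 3.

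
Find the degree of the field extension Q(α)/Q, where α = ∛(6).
[Q(α):Q] = 3

The minimal polynomial of α is x^3 - 6, irreducible over Q since 6 is not a perfect cube (so x^3 - 6 has no rational root). Hence [Q(α):Q] = deg(m_α) = 3.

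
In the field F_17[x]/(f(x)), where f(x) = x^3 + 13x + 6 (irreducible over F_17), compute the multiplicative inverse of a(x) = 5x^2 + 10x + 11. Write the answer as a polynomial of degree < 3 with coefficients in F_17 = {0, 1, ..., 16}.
a(x)^(-1) ≡ 13x^2 + 12x + 11 (mod f(x))

Since f is irreducible over F_17, F_17[x]/(f) is a field and a(x) ≠ 0 has an inverse. Apply the extended Euclidean algorithm to f(x) and a(x) in F_17[x]: f(x) = (7x + 3)·a(x) + (8x + 7);  a(x) = (7x + 10)·(8x + 7) + (9). The last nonzero remainder is the constant 9 = gcd(f, a) in F_17. Back-substituting through the division chain expresses 9 = s(x)·a(x) + t(x)·f(x) with s(x) ≡ 15x^2 + 6x + 14 (mod f), so (15x^2 + 6x + 14)·a(x) ≡ 9 (mod f). Multiplying by 9^(-1) ≡ 2 in F_17 gives a(x)^(-1) ≡ 2·(15x^2 + 6x + 14) ≡ 13x^2 + 12x + 11 (mod f). Check: (5x^2 + 10x + 11)·(13x^2 + 12x + 11) = 14x^4 + 3x^3 + 12x^2 + 4x + 2 ≡ 1 (mod x^3 + 13x + 6).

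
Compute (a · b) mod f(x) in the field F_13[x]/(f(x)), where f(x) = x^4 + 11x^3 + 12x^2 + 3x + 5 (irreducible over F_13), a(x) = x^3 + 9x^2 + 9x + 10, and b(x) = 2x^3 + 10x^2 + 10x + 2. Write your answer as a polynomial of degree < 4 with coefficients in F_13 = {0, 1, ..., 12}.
a · b ≡ 11x^3 + 4x + 10 (mod f(x))

Multiply in F_13[x]: a(x)·b(x) = (x^3 + 9x^2 + 9x + 10)·(2x^3 + 10x^2 + 10x + 2) = 2x^6 + 2x^5 + x^4 + 7x^3 + x + 7. This has degree ≥ 4, so divide by f(x) over F_13: 2x^6 + 2x^5 + x^4 + 7x^3 + x + 7 = (2x^2 + 6x + 2)·(x^4 + 11x^3 + 12x^2 + 3x + 5) + (11x^3 + 4x + 10). Hence a·b ≡ 11x^3 + 4x + 10 (mod f). (F_13[x]/(f) is a field with 13^4 = 28561 elements since f is irreducible of degree 4.)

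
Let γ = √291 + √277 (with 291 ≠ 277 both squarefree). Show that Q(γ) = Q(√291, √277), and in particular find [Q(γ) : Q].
[Q(γ) : Q] = 4 (equivalently, Q(γ) = Q(√291, √277))

Obviously Q(γ) ⊆ Q(√291, √277), and [Q(√291, √277):Q] = 4 (since 291, 277 are distinct squarefree integers > 1 with 80607 not a perfect square). To show equality we compute the minimal polynomial of γ. From γ = √291 + √277: γ^2 = 291 + 2√(80607) + 277 = 568 + 2√(80607), so γ^2 - 568 = 2√(80607); squaring, (γ^2 - 568)^2 = 4·80607, i.e. γ^4 - 1136γ^2 + 322624 - 322428 = 0, i.e. γ^4 - 1136γ^2 + 196 = 0. So γ is a root of x^4 - 1136x^2 + 196. This polynomial is irreducible over Q: it has no rational root (each ±√291 ± √277 is irrational), and any factorization into two quadratics over Q would force √(80607) ∈ Q (pairing opposite roots) or √291, √277 ∈ Q (other pairings), all impossible. Hence [Q(γ):Q] = 4 = [Q(√291, √277):Q], so Q(γ) = Q(√291, √277).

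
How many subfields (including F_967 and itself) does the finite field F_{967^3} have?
F_{967^3} has 2 subfields

The subfields of F_{p^n} are exactly the fields F_{p^d} for d | n (each is the fixed field of the unique index-d subgroup of Gal(F_{p^n}/F_p) ≅ Z/nZ). The divisors of n = 3 are {1, 3}, giving 2 subfields: F_{967^1}, F_{967^3}.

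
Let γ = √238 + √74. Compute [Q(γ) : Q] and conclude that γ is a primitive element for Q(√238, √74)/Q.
[Q(γ) : Q] = 4 (equivalently, Q(γ) = Q(√238, √74))

Obviously Q(γ) ⊆ Q(√238, √74), and [Q(√238, √74):Q] = 4 (since 238, 74 are distinct squarefree integers > 1 with 17612 not a perfect square). To show equality we compute the minimal polynomial of γ. From γ = √238 + √74: γ^2 = 238 + 2√(17612) + 74 = 312 + 2√(17612), so γ^2 - 312 = 2√(17612); squaring, (γ^2 - 312)^2 = 4·17612, i.e. γ^4 - 624γ^2 + 97344 - 70448 = 0, i.e. γ^4 - 624γ^2 + 26896 = 0. So γ is a root of x^4 - 624x^2 + 26896. This polynomial is irreducible over Q: it has no rational root (each ±√238 ± √74 is irrational), and any factorization into two quadratics over Q would force √(17612) ∈ Q (pairing opposite roots) or √238, √74 ∈ Q (other pairings), all impossible. Hence [Q(γ):Q] = 4 = [Q(√238, √74):Q], so Q(γ) = Q(√238, √74).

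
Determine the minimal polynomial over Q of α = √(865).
m_α(x) = x^2 - 865

α satisfies α^2 - 865 = 0, so x^2 - 865 annihilates α. Since d = 865 is squarefree and ≠ 1, it is not a perfect square in Q, so x^2 - 865 has no rational root and is therefore irreducible over Q (a degree-2 polynomial over a field is irreducible iff it has no root). Hence m_α(x) = x^2 - 865.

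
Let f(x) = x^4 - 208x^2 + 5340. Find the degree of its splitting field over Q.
[K : Q] = 4

Solving the quadratic in x^2: x^2 = (208 ± √(208^2 - 4·5340))/2 = (208 ± √21904)/2 = (208 ± 148)/2, giving x^2 = 30 or x^2 = 178. So f(x) = (x^2 - 30)(x^2 - 178) and the roots of f are ±√30, ±√178. Hence the splitting field is K = Q(√30, √178). Since 30 and 178 are distinct squarefree integers > 1, their product 5340 is not a perfect square, so √178 ∉ Q(√30). By the tower law [K:Q] = [Q(√30,√178):Q(√30)] · [Q(√30):Q] = 2 · 2 = 4.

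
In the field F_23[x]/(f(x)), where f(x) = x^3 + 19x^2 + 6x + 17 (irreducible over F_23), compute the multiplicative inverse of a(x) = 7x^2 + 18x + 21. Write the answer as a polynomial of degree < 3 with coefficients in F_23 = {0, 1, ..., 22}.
a(x)^(-1) ≡ 12x^2 + 22x + 13 (mod f(x))

Since f is irreducible over F_23, F_23[x]/(f) is a field and a(x) ≠ 0 has an inverse. Apply the extended Euclidean algorithm to f(x) and a(x) in F_23[x]: f(x) = (10x)·a(x) + (3x + 17);  a(x) = (10x + 3)·(3x + 17) + (16). The last nonzero remainder is the constant 16 = gcd(f, a) in F_23. Back-substituting through the division chain expresses 16 = s(x)·a(x) + t(x)·f(x) with s(x) ≡ 8x^2 + 7x + 1 (mod f), so (8x^2 + 7x + 1)·a(x) ≡ 16 (mod f). Multiplying by 16^(-1) ≡ 13 in F_23 gives a(x)^(-1) ≡ 13·(8x^2 + 7x + 1) ≡ 12x^2 + 22x + 13 (mod f). Check: (7x^2 + 18x + 21)·(12x^2 + 22x + 13) = 15x^4 + 2x^3 + 3x^2 + 6x + 20 ≡ 1 (mod x^3 + 19x^2 + 6x + 17).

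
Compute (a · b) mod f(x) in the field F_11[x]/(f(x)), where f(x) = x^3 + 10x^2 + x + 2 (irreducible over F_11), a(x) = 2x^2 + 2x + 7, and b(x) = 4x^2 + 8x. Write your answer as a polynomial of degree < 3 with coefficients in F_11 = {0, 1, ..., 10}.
a · b ≡ 2x^2 + 8x + 2 (mod f(x))

Multiply in F_11[x]: a(x)·b(x) = (2x^2 + 2x + 7)·(4x^2 + 8x) = 8x^4 + 2x^3 + x. This has degree ≥ 3, so divide by f(x) over F_11: 8x^4 + 2x^3 + x = (8x + 10)·(x^3 + 10x^2 + x + 2) + (2x^2 + 8x + 2). Hence a·b ≡ 2x^2 + 8x + 2 (mod f). (F_11[x]/(f) is a field with 11^3 = 1331 elements since f is irreducible of degree 3.)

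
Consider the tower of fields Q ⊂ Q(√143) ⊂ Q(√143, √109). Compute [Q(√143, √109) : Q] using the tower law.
[Q(√143, √109) : Q] = 4

[Q(√143):Q] = 2 (min poly x^2 - 143, irreducible since 143 is squarefree > 1). For the top step, suppose √109 ∈ Q(√143), say √109 = c + d√143 with c, d ∈ Q. Squaring: 109 = c^2 + 143d^2 + 2cd√143. Since √143 ∉ Q this forces 2cd = 0. If d = 0 then √109 = c ∈ Q, contradicting 109 squarefree > 1. If c = 0 then 109 = 143d^2, so 143·109 = (143d)^2 is a perfect square in Q — but 143·109 = 15587 is not a perfect square (since 143 and 109 are distinct squarefree integers). Contradiction. Hence √109 ∉ Q(√143), so x^2 - 109 stays irreducible over Q(√143) and [Q(√143, √109) : Q(√143)] = 2. By the tower law, [Q(√143, √109) : Q] = 2 · 2 = 4.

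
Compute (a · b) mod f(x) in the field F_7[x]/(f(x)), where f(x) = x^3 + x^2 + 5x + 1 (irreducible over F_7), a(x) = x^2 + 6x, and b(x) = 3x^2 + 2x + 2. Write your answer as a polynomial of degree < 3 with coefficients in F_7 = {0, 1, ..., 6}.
a · b ≡ 3x^2 + x + 4 (mod f(x))

Multiply in F_7[x]: a(x)·b(x) = (x^2 + 6x)·(3x^2 + 2x + 2) = 3x^4 + 6x^3 + 5x. This has degree ≥ 3, so divide by f(x) over F_7: 3x^4 + 6x^3 + 5x = (3x + 3)·(x^3 + x^2 + 5x + 1) + (3x^2 + x + 4). Hence a·b ≡ 3x^2 + x + 4 (mod f). (F_7[x]/(f) is a field with 7^3 = 343 elements since f is irreducible of degree 3.)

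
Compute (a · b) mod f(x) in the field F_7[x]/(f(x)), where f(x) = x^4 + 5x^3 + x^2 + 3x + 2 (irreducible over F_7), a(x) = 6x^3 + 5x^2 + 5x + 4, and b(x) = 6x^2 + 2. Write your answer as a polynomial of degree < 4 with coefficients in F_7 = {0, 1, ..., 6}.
a · b ≡ 6x^2 + 3x (mod f(x))

Multiply in F_7[x]: a(x)·b(x) = (6x^3 + 5x^2 + 5x + 4)·(6x^2 + 2) = x^5 + 2x^4 + 6x^2 + 3x + 1. This has degree ≥ 4, so divide by f(x) over F_7: x^5 + 2x^4 + 6x^2 + 3x + 1 = (x + 4)·(x^4 + 5x^3 + x^2 + 3x + 2) + (6x^2 + 3x). Hence a·b ≡ 6x^2 + 3x (mod f). (F_7[x]/(f) is a field with 7^4 = 2401 elements since f is irreducible of degree 4.)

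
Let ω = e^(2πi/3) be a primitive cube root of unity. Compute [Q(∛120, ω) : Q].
[Q(∛120, ω) : Q] = 6

[Q(∛120):Q] = 3 (min poly x^3 - 120, irreducible since 120 is not a perfect cube). [Q(ω):Q] = 2 (min poly x^2 + x + 1). Since Q(∛120) ⊂ R and ω ∉ R, we have ω ∉ Q(∛120), so x^2 + x + 1 remains irreducible over Q(∛120) and [Q(∛120, ω) : Q(∛120)] = 2. By the tower law, [Q(∛120, ω) : Q] = 3 · 2 = 6. (In fact Q(∛120, ω) is the splitting field of x^3 - 120 over Q.)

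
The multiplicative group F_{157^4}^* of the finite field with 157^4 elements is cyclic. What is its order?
|F_{157^4}^*| = 607573200

F_{157^4} has 157^4 = 607573201 elements; its multiplicative group consists of all nonzero elements, so |F_{157^4}^*| = 607573201 - 1 = 607573200. (It is cyclic since any finite subgroup of the multiplicative group of a field is cyclic.)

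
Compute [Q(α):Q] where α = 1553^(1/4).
[Q(α):Q] = 4

α is a root of x^4 - 1553. By Eisenstein's criterion at the prime p = 1553 (which divides the constant term 1553 but p^2 = 2411809 does not, since 1553 is squarefree), x^4 - 1553 is irreducible over Q. Hence [Q(α):Q] = 4.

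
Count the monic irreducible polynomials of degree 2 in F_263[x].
There are 34453 monic irreducible polynomials of degree 2 over F_263

Each element of F_{263^2} that lies in no proper subfield is a root of exactly one monic irreducible of degree 2 over F_263, and each such polynomial has 2 distinct roots in F_{263^2}. By Möbius inversion the count is N_263(2) = (1/2) Σ_{d|2} μ(2/d) · 263^d = (1/2)(μ(2)·263^1 + μ(1)·263^2) = 68906/2 = 34453.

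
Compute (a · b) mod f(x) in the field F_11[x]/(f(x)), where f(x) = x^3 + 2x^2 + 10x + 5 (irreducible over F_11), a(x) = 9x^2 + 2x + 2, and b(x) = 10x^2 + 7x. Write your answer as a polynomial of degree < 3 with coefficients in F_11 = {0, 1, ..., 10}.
a · b ≡ 10x^2 + 6x + 1 (mod f(x))

Multiply in F_11[x]: a(x)·b(x) = (9x^2 + 2x + 2)·(10x^2 + 7x) = 2x^4 + 6x^3 + x^2 + 3x. This has degree ≥ 3, so divide by f(x) over F_11: 2x^4 + 6x^3 + x^2 + 3x = (2x + 2)·(x^3 + 2x^2 + 10x + 5) + (10x^2 + 6x + 1). Hence a·b ≡ 10x^2 + 6x + 1 (mod f). (F_11[x]/(f) is a field with 11^3 = 1331 elements since f is irreducible of degree 3.)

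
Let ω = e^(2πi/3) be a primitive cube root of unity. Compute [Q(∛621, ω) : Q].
[Q(∛621, ω) : Q] = 6

[Q(∛621):Q] = 3 (min poly x^3 - 621, irreducible since 621 is not a perfect cube). [Q(ω):Q] = 2 (min poly x^2 + x + 1). Since Q(∛621) ⊂ R and ω ∉ R, we have ω ∉ Q(∛621), so x^2 + x + 1 remains irreducible over Q(∛621) and [Q(∛621, ω) : Q(∛621)] = 2. By the tower law, [Q(∛621, ω) : Q] = 3 · 2 = 6. (In fact Q(∛621, ω) is the splitting field of x^3 - 621 over Q.)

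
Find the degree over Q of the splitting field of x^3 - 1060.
[K : Q] = 6

The roots of x^3 - 1060 are ∛1060, ω∛1060, ω^2∛1060 where ω = e^(2πi/3) is a primitive cube root of unity, so K = Q(∛1060, ω). Now [Q(∛1060):Q] = 3 (since 1060 is not a perfect cube, x^3 - 1060 is irreducible) and [Q(ω):Q] = 2. Both 2 and 3 divide [K:Q], and [K:Q] ≤ 3·2 = 6, so [K:Q] = 6. (Equivalently: Q(∛1060) ⊂ R but ω ∉ R, so [K : Q(∛1060)] = 2.)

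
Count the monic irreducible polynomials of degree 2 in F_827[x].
There are 341551 monic irreducible polynomials of degree 2 over F_827

Each element of F_{827^2} that lies in no proper subfield is a root of exactly one monic irreducible of degree 2 over F_827, and each such polynomial has 2 distinct roots in F_{827^2}. By Möbius inversion the count is N_827(2) = (1/2) Σ_{d|2} μ(2/d) · 827^d = (1/2)(μ(2)·827^1 + μ(1)·827^2) = 683102/2 = 341551.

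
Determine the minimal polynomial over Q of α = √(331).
m_α(x) = x^2 - 331

α satisfies α^2 - 331 = 0, so x^2 - 331 annihilates α. Since d = 331 is squarefree and ≠ 1, it is not a perfect square in Q, so x^2 - 331 has no rational root and is therefore irreducible over Q (a degree-2 polynomial over a field is irreducible iff it has no root). Hence m_α(x) = x^2 - 331.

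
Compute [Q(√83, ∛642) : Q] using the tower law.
[Q(√83, ∛642) : Q] = 6

Let L = Q(√83, ∛642). Since Q(√83) ⊂ L and [Q(√83):Q] = 2, the tower law gives 2 | [L:Q]. Likewise Q(∛642) ⊂ L with [Q(∛642):Q] = 3 (because 642 is not a perfect cube), so 3 | [L:Q]. As gcd(2,3) = 1, [L:Q] is divisible by 6. Conversely L is generated over Q by √83 and ∛642, so [L:Q] ≤ 2·3 = 6. Therefore [Q(√83, ∛642) : Q] = 6.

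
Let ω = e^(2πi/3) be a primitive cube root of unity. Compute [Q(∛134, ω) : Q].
[Q(∛134, ω) : Q] = 6

[Q(∛134):Q] = 3 (min poly x^3 - 134, irreducible since 134 is not a perfect cube). [Q(ω):Q] = 2 (min poly x^2 + x + 1). Since Q(∛134) ⊂ R and ω ∉ R, we have ω ∉ Q(∛134), so x^2 + x + 1 remains irreducible over Q(∛134) and [Q(∛134, ω) : Q(∛134)] = 2. By the tower law, [Q(∛134, ω) : Q] = 3 · 2 = 6. (In fact Q(∛134, ω) is the splitting field of x^3 - 134 over Q.)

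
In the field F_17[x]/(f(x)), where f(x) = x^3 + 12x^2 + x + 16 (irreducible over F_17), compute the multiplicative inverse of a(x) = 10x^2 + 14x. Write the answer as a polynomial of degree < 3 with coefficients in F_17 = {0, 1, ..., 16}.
a(x)^(-1) ≡ 10x^2 + 16x + 16 (mod f(x))

Since f is irreducible over F_17, F_17[x]/(f) is a field and a(x) ≠ 0 has an inverse. Apply the extended Euclidean algorithm to f(x) and a(x) in F_17[x]: f(x) = (12x + 15)·a(x) + (12x + 16);  a(x) = (15x + 1)·(12x + 16) + (1). The last nonzero remainder is the constant 1 = gcd(f, a) in F_17. Back-substituting through the division chain expresses 1 = s(x)·a(x) + t(x)·f(x) with s(x) ≡ 10x^2 + 16x + 16 (mod f), so a(x)^(-1) ≡ s(x) = 10x^2 + 16x + 16 (mod f). Check: (10x^2 + 14x)·(10x^2 + 16x + 16) = 15x^4 + 11x^3 + 10x^2 + 3x ≡ 1 (mod x^3 + 12x^2 + x + 16).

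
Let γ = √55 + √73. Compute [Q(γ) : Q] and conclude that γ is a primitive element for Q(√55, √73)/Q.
[Q(γ) : Q] = 4 (equivalently, Q(γ) = Q(√55, √73))

Obviously Q(γ) ⊆ Q(√55, √73), and [Q(√55, √73):Q] = 4 (since 55, 73 are distinct squarefree integers > 1 with 4015 not a perfect square). To show equality we compute the minimal polynomial of γ. From γ = √55 + √73: γ^2 = 55 + 2√(4015) + 73 = 128 + 2√(4015), so γ^2 - 128 = 2√(4015); squaring, (γ^2 - 128)^2 = 4·4015, i.e. γ^4 - 256γ^2 + 16384 - 16060 = 0, i.e. γ^4 - 256γ^2 + 324 = 0. So γ is a root of x^4 - 256x^2 + 324. This polynomial is irreducible over Q: it has no rational root (each ±√55 ± √73 is irrational), and any factorization into two quadratics over Q would force √(4015) ∈ Q (pairing opposite roots) or √55, √73 ∈ Q (other pairings), all impossible. Hence [Q(γ):Q] = 4 = [Q(√55, √73):Q], so Q(γ) = Q(√55, √73).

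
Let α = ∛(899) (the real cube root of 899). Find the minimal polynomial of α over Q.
m_α(x) = x^3 - 899

α satisfies α^3 = 899, so x^3 - 899 annihilates α. By the rational root test, a rational root p/q (in lowest terms) of x^3 - 899 would satisfy p^3 = 899 q^3, forcing q = 1 and p^3 = 899; but 899 is not a perfect cube, contradiction. A monic cubic over Q with no rational root is irreducible (any nontrivial factorization would include a linear factor). Hence x^3 - 899 is the minimal polynomial of α, and in particular [Q(α):Q] = 3.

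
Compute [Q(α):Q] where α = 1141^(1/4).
[Q(α):Q] = 4

α is a root of x^4 - 1141. By Eisenstein's criterion at the prime p = 7 (which divides the constant term 1141 but p^2 = 49 does not, since 1141 is squarefree), x^4 - 1141 is irreducible over Q. Hence [Q(α):Q] = 4.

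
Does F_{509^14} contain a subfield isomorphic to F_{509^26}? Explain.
No: F_{509^26} is not a subfield of F_{509^14}

F_{p^m} embeds in F_{p^n} iff m | n. Here 26 ∤ 14 (since 14 = 0·26 + 14 with remainder 14 ≠ 0), so F_{509^26} is not a subfield of F_{509^14}. Equivalently: if it were, the tower law would give 26 = [F_{509^26}:F_509] dividing [F_{509^14}:F_509] = 14, contradiction.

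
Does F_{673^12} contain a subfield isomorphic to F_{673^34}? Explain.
No: F_{673^34} is not a subfield of F_{673^12}

F_{p^m} embeds in F_{p^n} iff m | n. Here 34 ∤ 12 (since 12 = 0·34 + 12 with remainder 12 ≠ 0), so F_{673^34} is not a subfield of F_{673^12}. Equivalently: if it were, the tower law would give 34 = [F_{673^34}:F_673] dividing [F_{673^12}:F_673] = 12, contradiction.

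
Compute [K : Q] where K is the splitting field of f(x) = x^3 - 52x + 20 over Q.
[K : Q] = 6

By the rational root test, any rational root of the monic integer polynomial f(x) = x^3 - 52x + 20 must be an integer dividing the constant term 20, i.e. one of ±{1, 2, 4, 5, 10, 20}. Evaluating: f(1) = -31, f(-1) = 71, f(2) = -76, f(-2) = 116, f(4) = -124, f(-4) = 164, f(5) = -115, f(-5) = 155, f(10) = 500, f(-10) = -460, f(20) = 6980, f(-20) = -6940; none is 0, so f has no rational root and is therefore irreducible over Q (a cubic with no linear factor over a field is irreducible). For an irreducible cubic, the Galois group is A_3 or S_3 according as the discriminant disc(f) = -4a^3 - 27b^2 = -4·(-52)^3 - 27·(20)^2 = 551632 is or is not a square in Q. Here disc(f) = 551632 is not a perfect square in Q, so the Galois group of f over Q is not contained in A_3 and must be all of S_3. The splitting field has degree |S_3| = 6 over Q, so [K : Q] = 6.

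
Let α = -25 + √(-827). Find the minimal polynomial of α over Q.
m_α(x) = x^2 + 50x + 1452

From α + 25 = √(-827), squaring gives (α + 25)^2 = -827, i.e. α^2 + 50α + 625 = -827, so α^2 + 50α + 1452 = 0. The discriminant of x^2 + 50x + 1452 is (50)^2 - 4·(1452) = 2500 - 5808 = -3308, and 4·(-827) is not a perfect square in Q since -827 is squarefree and ≠ 1. Hence x^2 + 50x + 1452 is irreducible over Q and is the minimal polynomial of α.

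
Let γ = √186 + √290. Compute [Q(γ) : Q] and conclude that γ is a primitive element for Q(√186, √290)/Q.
[Q(γ) : Q] = 4 (equivalently, Q(γ) = Q(√186, √290))

Obviously Q(γ) ⊆ Q(√186, √290), and [Q(√186, √290):Q] = 4 (since 186, 290 are distinct squarefree integers > 1 with 53940 not a perfect square). To show equality we compute the minimal polynomial of γ. From γ = √186 + √290: γ^2 = 186 + 2√(53940) + 290 = 476 + 2√(53940), so γ^2 - 476 = 2√(53940); squaring, (γ^2 - 476)^2 = 4·53940, i.e. γ^4 - 952γ^2 + 226576 - 215760 = 0, i.e. γ^4 - 952γ^2 + 10816 = 0. So γ is a root of x^4 - 952x^2 + 10816. This polynomial is irreducible over Q: it has no rational root (each ±√186 ± √290 is irrational), and any factorization into two quadratics over Q would force √(53940) ∈ Q (pairing opposite roots) or √186, √290 ∈ Q (other pairings), all impossible. Hence [Q(γ):Q] = 4 = [Q(√186, √290):Q], so Q(γ) = Q(√186, √290).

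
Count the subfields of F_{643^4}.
F_{643^4} has 3 subfields

The subfields of F_{p^n} are exactly the fields F_{p^d} for d | n (each is the fixed field of the unique index-d subgroup of Gal(F_{p^n}/F_p) ≅ Z/nZ). The divisors of n = 4 are {1, 2, 4}, giving 3 subfields: F_{643^1}, F_{643^2}, F_{643^4}.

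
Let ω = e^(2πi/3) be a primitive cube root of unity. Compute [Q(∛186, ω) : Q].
[Q(∛186, ω) : Q] = 6

[Q(∛186):Q] = 3 (min poly x^3 - 186, irreducible since 186 is not a perfect cube). [Q(ω):Q] = 2 (min poly x^2 + x + 1). Since Q(∛186) ⊂ R and ω ∉ R, we have ω ∉ Q(∛186), so x^2 + x + 1 remains irreducible over Q(∛186) and [Q(∛186, ω) : Q(∛186)] = 2. By the tower law, [Q(∛186, ω) : Q] = 3 · 2 = 6. (In fact Q(∛186, ω) is the splitting field of x^3 - 186 over Q.)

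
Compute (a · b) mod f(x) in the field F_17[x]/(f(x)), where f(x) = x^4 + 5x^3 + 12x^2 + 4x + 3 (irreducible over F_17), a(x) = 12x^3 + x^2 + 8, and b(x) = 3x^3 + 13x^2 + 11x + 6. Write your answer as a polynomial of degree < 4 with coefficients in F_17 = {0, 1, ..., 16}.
a · b ≡ 3x^3 + 9x^2 + 12x + 16 (mod f(x))

Multiply in F_17[x]: a(x)·b(x) = (12x^3 + x^2 + 8)·(3x^3 + 13x^2 + 11x + 6) = 2x^6 + 6x^5 + 9x^4 + 5x^3 + 8x^2 + 3x + 14. This has degree ≥ 4, so divide by f(x) over F_17: 2x^6 + 6x^5 + 9x^4 + 5x^3 + 8x^2 + 3x + 14 = (2x^2 + 13x + 5)·(x^4 + 5x^3 + 12x^2 + 4x + 3) + (3x^3 + 9x^2 + 12x + 16). Hence a·b ≡ 3x^3 + 9x^2 + 12x + 16 (mod f). (F_17[x]/(f) is a field with 17^4 = 83521 elements since f is irreducible of degree 4.)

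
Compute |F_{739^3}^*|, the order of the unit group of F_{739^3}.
|F_{739^3}^*| = 403583418

F_{739^3} has 739^3 = 403583419 elements; its multiplicative group consists of all nonzero elements, so |F_{739^3}^*| = 403583419 - 1 = 403583418. (It is cyclic since any finite subgroup of the multiplicative group of a field is cyclic.)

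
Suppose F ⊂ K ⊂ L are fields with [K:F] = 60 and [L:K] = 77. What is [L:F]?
[L:F] = 4620

The tower law says that for any tower of field extensions F ⊂ K ⊂ L with finite degrees, [L:F] = [L:K] · [K:F]. Here this gives [L:F] = 77 · 60 = 4620.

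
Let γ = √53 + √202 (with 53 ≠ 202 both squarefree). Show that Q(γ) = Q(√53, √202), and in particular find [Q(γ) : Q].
[Q(γ) : Q] = 4 (equivalently, Q(γ) = Q(√53, √202))

Obviously Q(γ) ⊆ Q(√53, √202), and [Q(√53, √202):Q] = 4 (since 53, 202 are distinct squarefree integers > 1 with 10706 not a perfect square). To show equality we compute the minimal polynomial of γ. From γ = √53 + √202: γ^2 = 53 + 2√(10706) + 202 = 255 + 2√(10706), so γ^2 - 255 = 2√(10706); squaring, (γ^2 - 255)^2 = 4·10706, i.e. γ^4 - 510γ^2 + 65025 - 42824 = 0, i.e. γ^4 - 510γ^2 + 22201 = 0. So γ is a root of x^4 - 510x^2 + 22201. This polynomial is irreducible over Q: it has no rational root (each ±√53 ± √202 is irrational), and any factorization into two quadratics over Q would force √(10706) ∈ Q (pairing opposite roots) or √53, √202 ∈ Q (other pairings), all impossible. Hence [Q(γ):Q] = 4 = [Q(√53, √202):Q], so Q(γ) = Q(√53, √202).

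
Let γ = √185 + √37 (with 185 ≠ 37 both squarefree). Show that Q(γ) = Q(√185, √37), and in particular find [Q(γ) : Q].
[Q(γ) : Q] = 4 (equivalently, Q(γ) = Q(√185, √37))

Obviously Q(γ) ⊆ Q(√185, √37), and [Q(√185, √37):Q] = 4 (since 185, 37 are distinct squarefree integers > 1 with 6845 not a perfect square). To show equality we compute the minimal polynomial of γ. From γ = √185 + √37: γ^2 = 185 + 2√(6845) + 37 = 222 + 2√(6845), so γ^2 - 222 = 2√(6845); squaring, (γ^2 - 222)^2 = 4·6845, i.e. γ^4 - 444γ^2 + 49284 - 27380 = 0, i.e. γ^4 - 444γ^2 + 21904 = 0. So γ is a root of x^4 - 444x^2 + 21904. This polynomial is irreducible over Q: it has no rational root (each ±√185 ± √37 is irrational), and any factorization into two quadratics over Q would force √(6845) ∈ Q (pairing opposite roots) or √185, √37 ∈ Q (other pairings), all impossible. Hence [Q(γ):Q] = 4 = [Q(√185, √37):Q], so Q(γ) = Q(√185, √37).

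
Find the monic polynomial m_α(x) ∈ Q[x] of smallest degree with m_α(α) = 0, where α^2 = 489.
m_α(x) = x^2 - 489

α satisfies α^2 - 489 = 0, so x^2 - 489 annihilates α. Since d = 489 is squarefree and ≠ 1, it is not a perfect square in Q, so x^2 - 489 has no rational root and is therefore irreducible over Q (a degree-2 polynomial over a field is irreducible iff it has no root). Hence m_α(x) = x^2 - 489.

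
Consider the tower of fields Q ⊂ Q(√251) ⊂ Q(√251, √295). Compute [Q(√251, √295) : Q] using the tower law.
[Q(√251, √295) : Q] = 4

[Q(√251):Q] = 2 (min poly x^2 - 251, irreducible since 251 is squarefree > 1). For the top step, suppose √295 ∈ Q(√251), say √295 = c + d√251 with c, d ∈ Q. Squaring: 295 = c^2 + 251d^2 + 2cd√251. Since √251 ∉ Q this forces 2cd = 0. If d = 0 then √295 = c ∈ Q, contradicting 295 squarefree > 1. If c = 0 then 295 = 251d^2, so 251·295 = (251d)^2 is a perfect square in Q — but 251·295 = 74045 is not a perfect square (since 251 and 295 are distinct squarefree integers). Contradiction. Hence √295 ∉ Q(√251), so x^2 - 295 stays irreducible over Q(√251) and [Q(√251, √295) : Q(√251)] = 2. By the tower law, [Q(√251, √295) : Q] = 2 · 2 = 4.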